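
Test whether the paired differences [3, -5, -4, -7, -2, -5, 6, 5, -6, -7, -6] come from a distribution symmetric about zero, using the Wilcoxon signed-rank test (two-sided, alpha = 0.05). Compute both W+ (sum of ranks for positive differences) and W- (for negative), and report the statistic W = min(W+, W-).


Step 1: Drop any zero differences (none here) and take |d_i|.
|d| = [3, 5, 4, 7, 2, 5, 6, 5, 6, 7, 6]
Step 2: Midrank |d_i| (ties get averaged ranks).
ranks: |3|->2, |5|->5, |4|->3, |7|->10.5, |2|->1, |5|->5, |6|->8, |5|->5, |6|->8, |7|->10.5, |6|->8
Step 3: Attach original signs; sum ranks with positive sign and with negative sign.
W+ = 2 + 8 + 5 = 15
W- = 5 + 3 + 10.5 + 1 + 5 + 8 + 10.5 + 8 = 51
(Check: W+ + W- = 66 should equal n(n+1)/2 = 66.)
Step 4: Test statistic W = min(W+, W-) = 15.
Step 5: Ties in |d|, so use the tie-corrected normal approximation.
        E[W] = n(n+1)/4 = 11*12/4 = 33.
        Tie groups: |d|=5 (t=3), |d|=6 (t=3), |d|=7 (t=2); sum(t^3 - t) = 54.
        Var[W] = n(n+1)(2n+1)/24 - sum(t^3-t)/48 = 3036/24 - 54/48 = 125.375.
        z = (W - E[W]) / sqrt(Var[W]) = (15 - 33) / 11.1971 = -1.6076.
        Two-sided p = 2*Phi(z) = 0.107932.
Step 6: alpha = 0.05. fail to reject H0.

W+ = 15, W- = 51, W = min = 15, p = 0.107932, fail to reject H0.


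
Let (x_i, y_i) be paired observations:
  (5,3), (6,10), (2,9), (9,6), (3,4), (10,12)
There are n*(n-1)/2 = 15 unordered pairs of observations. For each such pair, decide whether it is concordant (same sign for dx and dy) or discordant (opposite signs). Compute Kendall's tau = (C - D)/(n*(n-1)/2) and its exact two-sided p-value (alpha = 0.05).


Step 1: Enumerate the 15 unordered pairs (i,j) with i<j and classify each by sign(x_j-x_i) * sign(y_j-y_i).
  (1,2):dx=+1,dy=+7->C; (1,3):dx=-3,dy=+6->D; (1,4):dx=+4,dy=+3->C; (1,5):dx=-2,dy=+1->D
  (1,6):dx=+5,dy=+9->C; (2,3):dx=-4,dy=-1->C; (2,4):dx=+3,dy=-4->D; (2,5):dx=-3,dy=-6->C
  (2,6):dx=+4,dy=+2->C; (3,4):dx=+7,dy=-3->D; (3,5):dx=+1,dy=-5->D; (3,6):dx=+8,dy=+3->C
  (4,5):dx=-6,dy=-2->C; (4,6):dx=+1,dy=+6->C; (5,6):dx=+7,dy=+8->C
Step 2: C = 10, D = 5, total pairs = 15.
Step 3: tau = (C - D)/(n(n-1)/2) = (10 - 5)/15 = 0.333333.
Step 4: Exact two-sided p-value (enumerate n! = 720 permutations of y under H0): p = 0.469444.
Step 5: alpha = 0.05. fail to reject H0.

tau_b = 0.3333 (C=10, D=5), p = 0.469444, fail to reject H0.


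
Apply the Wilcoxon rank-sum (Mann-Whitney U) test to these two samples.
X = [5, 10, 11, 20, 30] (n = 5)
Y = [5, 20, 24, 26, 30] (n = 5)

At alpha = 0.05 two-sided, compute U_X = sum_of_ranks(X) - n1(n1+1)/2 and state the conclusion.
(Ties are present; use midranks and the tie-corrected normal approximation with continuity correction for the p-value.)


Step 1: Combine and sort all 10 observations; assign midranks.
sorted (value, group): (5,X), (5,Y), (10,X), (11,X), (20,X), (20,Y), (24,Y), (26,Y), (30,X), (30,Y)
ranks: 5->1.5, 5->1.5, 10->3, 11->4, 20->5.5, 20->5.5, 24->7, 26->8, 30->9.5, 30->9.5
Step 2: Rank sum for X: R1 = 1.5 + 3 + 4 + 5.5 + 9.5 = 23.5.
Step 3: U_X = R1 - n1(n1+1)/2 = 23.5 - 5*6/2 = 23.5 - 15 = 8.5.
       U_Y = n1*n2 - U_X = 25 - 8.5 = 16.5.
Step 4: Ties are present, so use the tie-corrected normal approximation (with continuity correction) for the p-value.
Step 5: p-value = 0.460597; compare to alpha = 0.05. fail to reject H0.

U_X = 8.5, p = 0.460597, fail to reject H0 at alpha = 0.05.


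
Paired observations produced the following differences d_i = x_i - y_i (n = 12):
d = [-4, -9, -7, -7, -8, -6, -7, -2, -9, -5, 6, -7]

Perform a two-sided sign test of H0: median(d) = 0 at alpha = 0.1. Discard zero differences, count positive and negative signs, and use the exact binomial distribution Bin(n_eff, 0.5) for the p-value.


Step 1: Discard zero differences. Original n = 12; n_eff = number of nonzero differences = 12.
Nonzero differences (with sign): -4, -9, -7, -7, -8, -6, -7, -2, -9, -5, +6, -7
Step 2: Count signs: positive = 1, negative = 11.
Step 3: Under H0: P(positive) = 0.5, so the number of positives S ~ Bin(12, 0.5).
Step 4: Two-sided exact p-value = sum of Bin(12,0.5) probabilities at or below the observed probability = 0.006348.
Step 5: alpha = 0.1. reject H0.

n_eff = 12, pos = 1, neg = 11, p = 0.006348, reject H0.


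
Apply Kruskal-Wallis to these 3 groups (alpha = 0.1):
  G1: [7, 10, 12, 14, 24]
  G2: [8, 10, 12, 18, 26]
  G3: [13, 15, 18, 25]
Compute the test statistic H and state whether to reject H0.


Step 1: Combine all N = 14 observations and assign midranks.
sorted (value, group, rank): (7,G1,1), (8,G2,2), (10,G1,3.5), (10,G2,3.5), (12,G1,5.5), (12,G2,5.5), (13,G3,7), (14,G1,8), (15,G3,9), (18,G2,10.5), (18,G3,10.5), (24,G1,12), (25,G3,13), (26,G2,14)
Step 2: Sum ranks within each group.
R_1 = 30 (n_1 = 5)
R_2 = 35.5 (n_2 = 5)
R_3 = 39.5 (n_3 = 4)
Step 3: H = 12/(N(N+1)) * sum(R_i^2/n_i) - 3(N+1)
     = 12/(14*15) * (30^2/5 + 35.5^2/5 + 39.5^2/4) - 3*15
     = 0.057143 * 822.112 - 45
     = 1.977857.
Step 4: Ties present; correction factor C = 1 - 18/(14^3 - 14) = 0.993407. Corrected H = 1.977857 / 0.993407 = 1.990985.
Step 5: Under H0, H ~ chi^2(2); p-value = 0.369541.
Step 6: alpha = 0.1. fail to reject H0.

H = 1.9910, df = 2, p = 0.369541, fail to reject H0.


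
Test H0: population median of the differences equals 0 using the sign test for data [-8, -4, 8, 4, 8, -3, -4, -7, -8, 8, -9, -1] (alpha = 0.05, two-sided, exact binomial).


Step 1: Discard zero differences. Original n = 12; n_eff = number of nonzero differences = 12.
Nonzero differences (with sign): -8, -4, +8, +4, +8, -3, -4, -7, -8, +8, -9, -1
Step 2: Count signs: positive = 4, negative = 8.
Step 3: Under H0: P(positive) = 0.5, so the number of positives S ~ Bin(12, 0.5).
Step 4: Two-sided exact p-value = sum of Bin(12,0.5) probabilities at or below the observed probability = 0.387695.
Step 5: alpha = 0.05. fail to reject H0.

n_eff = 12, pos = 4, neg = 8, p = 0.387695, fail to reject H0.


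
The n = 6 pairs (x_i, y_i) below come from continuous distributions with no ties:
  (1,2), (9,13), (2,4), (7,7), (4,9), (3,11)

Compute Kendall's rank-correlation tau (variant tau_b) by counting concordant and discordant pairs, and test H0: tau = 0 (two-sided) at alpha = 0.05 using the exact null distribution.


Step 1: Enumerate the 15 unordered pairs (i,j) with i<j and classify each by sign(x_j-x_i) * sign(y_j-y_i).
  (1,2):dx=+8,dy=+11->C; (1,3):dx=+1,dy=+2->C; (1,4):dx=+6,dy=+5->C; (1,5):dx=+3,dy=+7->C
  (1,6):dx=+2,dy=+9->C; (2,3):dx=-7,dy=-9->C; (2,4):dx=-2,dy=-6->C; (2,5):dx=-5,dy=-4->C
  (2,6):dx=-6,dy=-2->C; (3,4):dx=+5,dy=+3->C; (3,5):dx=+2,dy=+5->C; (3,6):dx=+1,dy=+7->C
  (4,5):dx=-3,dy=+2->D; (4,6):dx=-4,dy=+4->D; (5,6):dx=-1,dy=+2->D
Step 2: C = 12, D = 3, total pairs = 15.
Step 3: tau = (C - D)/(n(n-1)/2) = (12 - 3)/15 = 0.600000.
Step 4: Exact two-sided p-value (enumerate n! = 720 permutations of y under H0): p = 0.136111.
Step 5: alpha = 0.05. fail to reject H0.

tau_b = 0.6000 (C=12, D=3), p = 0.136111, fail to reject H0.


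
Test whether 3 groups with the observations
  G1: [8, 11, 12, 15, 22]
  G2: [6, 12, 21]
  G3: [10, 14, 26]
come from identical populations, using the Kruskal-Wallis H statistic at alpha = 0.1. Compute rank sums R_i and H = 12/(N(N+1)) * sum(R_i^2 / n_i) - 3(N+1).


Step 1: Combine all N = 11 observations and assign midranks.
sorted (value, group, rank): (6,G2,1), (8,G1,2), (10,G3,3), (11,G1,4), (12,G1,5.5), (12,G2,5.5), (14,G3,7), (15,G1,8), (21,G2,9), (22,G1,10), (26,G3,11)
Step 2: Sum ranks within each group.
R_1 = 29.5 (n_1 = 5)
R_2 = 15.5 (n_2 = 3)
R_3 = 21 (n_3 = 3)
Step 3: H = 12/(N(N+1)) * sum(R_i^2/n_i) - 3(N+1)
     = 12/(11*12) * (29.5^2/5 + 15.5^2/3 + 21^2/3) - 3*12
     = 0.090909 * 401.133 - 36
     = 0.466667.
Step 4: Ties present; correction factor C = 1 - 6/(11^3 - 11) = 0.995455. Corrected H = 0.466667 / 0.995455 = 0.468798.
Step 5: Under H0, H ~ chi^2(2); p-value = 0.791046.
Step 6: alpha = 0.1. fail to reject H0.

H = 0.4688, df = 2, p = 0.791046, fail to reject H0.


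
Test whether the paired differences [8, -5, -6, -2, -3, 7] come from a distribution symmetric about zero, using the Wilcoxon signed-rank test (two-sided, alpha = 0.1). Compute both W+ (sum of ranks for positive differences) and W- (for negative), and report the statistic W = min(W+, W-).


Step 1: Drop any zero differences (none here) and take |d_i|.
|d| = [8, 5, 6, 2, 3, 7]
Step 2: Midrank |d_i| (ties get averaged ranks).
ranks: |8|->6, |5|->3, |6|->4, |2|->1, |3|->2, |7|->5
Step 3: Attach original signs; sum ranks with positive sign and with negative sign.
W+ = 6 + 5 = 11
W- = 3 + 4 + 1 + 2 = 10
(Check: W+ + W- = 21 should equal n(n+1)/2 = 21.)
Step 4: Test statistic W = min(W+, W-) = 10.
Step 5: No ties, so the exact null distribution over the 2^6 = 64 sign assignments gives the two-sided p-value = 1.000000.
Step 6: alpha = 0.1. fail to reject H0.

W+ = 11, W- = 10, W = min = 10, p = 1.000000, fail to reject H0.


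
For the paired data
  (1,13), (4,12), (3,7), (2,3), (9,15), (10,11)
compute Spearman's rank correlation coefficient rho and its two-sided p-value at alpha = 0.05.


Step 1: Rank x and y separately (midranks; no ties here).
rank(x): 1->1, 4->4, 3->3, 2->2, 9->5, 10->6
rank(y): 13->5, 12->4, 7->2, 3->1, 15->6, 11->3
Step 2: d_i = R_x(i) - R_y(i); compute d_i^2.
  (1-5)^2=16, (4-4)^2=0, (3-2)^2=1, (2-1)^2=1, (5-6)^2=1, (6-3)^2=9
sum(d^2) = 28.
Step 3: rho = 1 - 6*28 / (6*(6^2 - 1)) = 1 - 168/210 = 0.200000.
Step 4: Under H0, t = rho * sqrt((n-2)/(1-rho^2)) = 0.4082 ~ t(4).
Step 5: Two-sided p-value from the t-distribution with 4 df = 0.704000.
Step 6: alpha = 0.05. fail to reject H0.

rho = 0.2000, p = 0.704000, fail to reject H0 at alpha = 0.05.


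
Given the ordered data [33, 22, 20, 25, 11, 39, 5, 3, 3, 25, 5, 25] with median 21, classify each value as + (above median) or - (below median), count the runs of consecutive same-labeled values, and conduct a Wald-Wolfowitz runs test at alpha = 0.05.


Step 1: Compute median = 21; label A = above, B = below.
Labels in order: AABABABBBABA  (n_A = 6, n_B = 6)
Step 2: Count runs R = 9.
Step 3: Under H0 (random ordering), E[R] = 2*n_A*n_B/(n_A+n_B) + 1 = 2*6*6/12 + 1 = 7.0000.
        Var[R] = 2*n_A*n_B*(2*n_A*n_B - n_A - n_B) / ((n_A+n_B)^2 * (n_A+n_B-1)) = 4320/1584 = 2.7273.
        SD[R] = 1.6514.
Step 4: Continuity-corrected z = (R - 0.5 - E[R]) / SD[R] = (9 - 0.5 - 7.0000) / 1.6514 = 0.9083.
Step 5: Two-sided p-value via normal approximation = 2*(1 - Phi(|z|)) = 0.363722.
Step 6: alpha = 0.05. fail to reject H0.

R = 9, z = 0.9083, p = 0.363722, fail to reject H0.


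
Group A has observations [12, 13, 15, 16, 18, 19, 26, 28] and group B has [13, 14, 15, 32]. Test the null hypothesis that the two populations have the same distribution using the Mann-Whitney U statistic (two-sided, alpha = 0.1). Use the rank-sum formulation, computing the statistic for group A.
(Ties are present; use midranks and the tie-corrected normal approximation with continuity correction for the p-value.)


Step 1: Combine and sort all 12 observations; assign midranks.
sorted (value, group): (12,X), (13,X), (13,Y), (14,Y), (15,X), (15,Y), (16,X), (18,X), (19,X), (26,X), (28,X), (32,Y)
ranks: 12->1, 13->2.5, 13->2.5, 14->4, 15->5.5, 15->5.5, 16->7, 18->8, 19->9, 26->10, 28->11, 32->12
Step 2: Rank sum for X: R1 = 1 + 2.5 + 5.5 + 7 + 8 + 9 + 10 + 11 = 54.
Step 3: U_X = R1 - n1(n1+1)/2 = 54 - 8*9/2 = 54 - 36 = 18.
       U_Y = n1*n2 - U_X = 32 - 18 = 14.
Step 4: Ties are present, so use the tie-corrected normal approximation (with continuity correction) for the p-value.
Step 5: p-value = 0.798215; compare to alpha = 0.1. fail to reject H0.

U_X = 18, p = 0.798215, fail to reject H0 at alpha = 0.1.


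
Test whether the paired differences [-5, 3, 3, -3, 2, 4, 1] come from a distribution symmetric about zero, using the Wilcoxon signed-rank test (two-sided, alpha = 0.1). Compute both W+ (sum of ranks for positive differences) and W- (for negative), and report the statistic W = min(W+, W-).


Step 1: Drop any zero differences (none here) and take |d_i|.
|d| = [5, 3, 3, 3, 2, 4, 1]
Step 2: Midrank |d_i| (ties get averaged ranks).
ranks: |5|->7, |3|->4, |3|->4, |3|->4, |2|->2, |4|->6, |1|->1
Step 3: Attach original signs; sum ranks with positive sign and with negative sign.
W+ = 4 + 4 + 2 + 6 + 1 = 17
W- = 7 + 4 = 11
(Check: W+ + W- = 28 should equal n(n+1)/2 = 28.)
Step 4: Test statistic W = min(W+, W-) = 11.
Step 5: Ties in |d|, so use the tie-corrected normal approximation.
        E[W] = n(n+1)/4 = 7*8/4 = 14.
        Tie groups: |d|=3 (t=3); sum(t^3 - t) = 24.
        Var[W] = n(n+1)(2n+1)/24 - sum(t^3-t)/48 = 840/24 - 24/48 = 34.5.
        z = (W - E[W]) / sqrt(Var[W]) = (11 - 14) / 5.8737 = -0.5108.
        Two-sided p = 2*Phi(z) = 0.609523.
Step 6: alpha = 0.1. fail to reject H0.

W+ = 17, W- = 11, W = min = 11, p = 0.609523, fail to reject H0.


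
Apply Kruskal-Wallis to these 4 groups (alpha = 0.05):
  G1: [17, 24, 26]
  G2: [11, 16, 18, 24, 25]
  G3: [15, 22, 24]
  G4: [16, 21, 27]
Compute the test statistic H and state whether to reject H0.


Step 1: Combine all N = 14 observations and assign midranks.
sorted (value, group, rank): (11,G2,1), (15,G3,2), (16,G2,3.5), (16,G4,3.5), (17,G1,5), (18,G2,6), (21,G4,7), (22,G3,8), (24,G1,10), (24,G2,10), (24,G3,10), (25,G2,12), (26,G1,13), (27,G4,14)
Step 2: Sum ranks within each group.
R_1 = 28 (n_1 = 3)
R_2 = 32.5 (n_2 = 5)
R_3 = 20 (n_3 = 3)
R_4 = 24.5 (n_4 = 3)
Step 3: H = 12/(N(N+1)) * sum(R_i^2/n_i) - 3(N+1)
     = 12/(14*15) * (28^2/3 + 32.5^2/5 + 20^2/3 + 24.5^2/3) - 3*15
     = 0.057143 * 806 - 45
     = 1.057143.
Step 4: Ties present; correction factor C = 1 - 30/(14^3 - 14) = 0.989011. Corrected H = 1.057143 / 0.989011 = 1.068889.
Step 5: Under H0, H ~ chi^2(3); p-value = 0.784589.
Step 6: alpha = 0.05. fail to reject H0.

H = 1.0689, df = 3, p = 0.784589, fail to reject H0.


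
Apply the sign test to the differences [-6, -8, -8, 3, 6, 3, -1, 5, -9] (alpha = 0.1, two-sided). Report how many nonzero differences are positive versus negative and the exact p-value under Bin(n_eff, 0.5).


Step 1: Discard zero differences. Original n = 9; n_eff = number of nonzero differences = 9.
Nonzero differences (with sign): -6, -8, -8, +3, +6, +3, -1, +5, -9
Step 2: Count signs: positive = 4, negative = 5.
Step 3: Under H0: P(positive) = 0.5, so the number of positives S ~ Bin(9, 0.5).
Step 4: Two-sided exact p-value = sum of Bin(9,0.5) probabilities at or below the observed probability = 1.000000.
Step 5: alpha = 0.1. fail to reject H0.

n_eff = 9, pos = 4, neg = 5, p = 1.000000, fail to reject H0.


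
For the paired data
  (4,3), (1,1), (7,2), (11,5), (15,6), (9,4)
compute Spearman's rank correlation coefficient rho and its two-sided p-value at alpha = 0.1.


Step 1: Rank x and y separately (midranks; no ties here).
rank(x): 4->2, 1->1, 7->3, 11->5, 15->6, 9->4
rank(y): 3->3, 1->1, 2->2, 5->5, 6->6, 4->4
Step 2: d_i = R_x(i) - R_y(i); compute d_i^2.
  (2-3)^2=1, (1-1)^2=0, (3-2)^2=1, (5-5)^2=0, (6-6)^2=0, (4-4)^2=0
sum(d^2) = 2.
Step 3: rho = 1 - 6*2 / (6*(6^2 - 1)) = 1 - 12/210 = 0.942857.
Step 4: Under H0, t = rho * sqrt((n-2)/(1-rho^2)) = 5.6595 ~ t(4).
Step 5: Two-sided p-value from the t-distribution with 4 df = 0.004805.
Step 6: alpha = 0.1. reject H0.

rho = 0.9429, p = 0.004805, reject H0 at alpha = 0.1.


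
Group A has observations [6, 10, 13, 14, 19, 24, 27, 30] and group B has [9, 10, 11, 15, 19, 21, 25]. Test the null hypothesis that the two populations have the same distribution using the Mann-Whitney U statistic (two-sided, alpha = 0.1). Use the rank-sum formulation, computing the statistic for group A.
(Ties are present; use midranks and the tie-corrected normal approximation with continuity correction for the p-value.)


Step 1: Combine and sort all 15 observations; assign midranks.
sorted (value, group): (6,X), (9,Y), (10,X), (10,Y), (11,Y), (13,X), (14,X), (15,Y), (19,X), (19,Y), (21,Y), (24,X), (25,Y), (27,X), (30,X)
ranks: 6->1, 9->2, 10->3.5, 10->3.5, 11->5, 13->6, 14->7, 15->8, 19->9.5, 19->9.5, 21->11, 24->12, 25->13, 27->14, 30->15
Step 2: Rank sum for X: R1 = 1 + 3.5 + 6 + 7 + 9.5 + 12 + 14 + 15 = 68.
Step 3: U_X = R1 - n1(n1+1)/2 = 68 - 8*9/2 = 68 - 36 = 32.
       U_Y = n1*n2 - U_X = 56 - 32 = 24.
Step 4: Ties are present, so use the tie-corrected normal approximation (with continuity correction) for the p-value.
Step 5: p-value = 0.684910; compare to alpha = 0.1. fail to reject H0.

U_X = 32, p = 0.684910, fail to reject H0 at alpha = 0.1.


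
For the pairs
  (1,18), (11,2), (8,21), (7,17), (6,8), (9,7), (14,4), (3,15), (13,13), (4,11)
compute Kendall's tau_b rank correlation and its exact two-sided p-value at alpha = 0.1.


Step 1: Enumerate the 45 unordered pairs (i,j) with i<j and classify each by sign(x_j-x_i) * sign(y_j-y_i).
  (1,2):dx=+10,dy=-16->D; (1,3):dx=+7,dy=+3->C; (1,4):dx=+6,dy=-1->D; (1,5):dx=+5,dy=-10->D
  (1,6):dx=+8,dy=-11->D; (1,7):dx=+13,dy=-14->D; (1,8):dx=+2,dy=-3->D; (1,9):dx=+12,dy=-5->D
  (1,10):dx=+3,dy=-7->D; (2,3):dx=-3,dy=+19->D; (2,4):dx=-4,dy=+15->D; (2,5):dx=-5,dy=+6->D
  (2,6):dx=-2,dy=+5->D; (2,7):dx=+3,dy=+2->C; (2,8):dx=-8,dy=+13->D; (2,9):dx=+2,dy=+11->C
  (2,10):dx=-7,dy=+9->D; (3,4):dx=-1,dy=-4->C; (3,5):dx=-2,dy=-13->C; (3,6):dx=+1,dy=-14->D
  (3,7):dx=+6,dy=-17->D; (3,8):dx=-5,dy=-6->C; (3,9):dx=+5,dy=-8->D; (3,10):dx=-4,dy=-10->C
  (4,5):dx=-1,dy=-9->C; (4,6):dx=+2,dy=-10->D; (4,7):dx=+7,dy=-13->D; (4,8):dx=-4,dy=-2->C
  (4,9):dx=+6,dy=-4->D; (4,10):dx=-3,dy=-6->C; (5,6):dx=+3,dy=-1->D; (5,7):dx=+8,dy=-4->D
  (5,8):dx=-3,dy=+7->D; (5,9):dx=+7,dy=+5->C; (5,10):dx=-2,dy=+3->D; (6,7):dx=+5,dy=-3->D
  (6,8):dx=-6,dy=+8->D; (6,9):dx=+4,dy=+6->C; (6,10):dx=-5,dy=+4->D; (7,8):dx=-11,dy=+11->D
  (7,9):dx=-1,dy=+9->D; (7,10):dx=-10,dy=+7->D; (8,9):dx=+10,dy=-2->D; (8,10):dx=+1,dy=-4->D
  (9,10):dx=-9,dy=-2->C
Step 2: C = 13, D = 32, total pairs = 45.
Step 3: tau = (C - D)/(n(n-1)/2) = (13 - 32)/45 = -0.422222.
Step 4: Exact two-sided p-value (enumerate n! = 3628800 permutations of y under H0): p = 0.108313.
Step 5: alpha = 0.1. fail to reject H0.

tau_b = -0.4222 (C=13, D=32), p = 0.108313, fail to reject H0.


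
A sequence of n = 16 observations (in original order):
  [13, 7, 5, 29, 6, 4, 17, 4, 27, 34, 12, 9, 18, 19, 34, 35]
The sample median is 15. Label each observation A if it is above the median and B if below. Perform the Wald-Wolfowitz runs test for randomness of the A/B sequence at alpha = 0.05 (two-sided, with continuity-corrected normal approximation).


Step 1: Compute median = 15; label A = above, B = below.
Labels in order: BBBABBABAABBAAAA  (n_A = 8, n_B = 8)
Step 2: Count runs R = 8.
Step 3: Under H0 (random ordering), E[R] = 2*n_A*n_B/(n_A+n_B) + 1 = 2*8*8/16 + 1 = 9.0000.
        Var[R] = 2*n_A*n_B*(2*n_A*n_B - n_A - n_B) / ((n_A+n_B)^2 * (n_A+n_B-1)) = 14336/3840 = 3.7333.
        SD[R] = 1.9322.
Step 4: Continuity-corrected z = (R + 0.5 - E[R]) / SD[R] = (8 + 0.5 - 9.0000) / 1.9322 = -0.2588.
Step 5: Two-sided p-value via normal approximation = 2*(1 - Phi(|z|)) = 0.795809.
Step 6: alpha = 0.05. fail to reject H0.

R = 8, z = -0.2588, p = 0.795809, fail to reject H0.


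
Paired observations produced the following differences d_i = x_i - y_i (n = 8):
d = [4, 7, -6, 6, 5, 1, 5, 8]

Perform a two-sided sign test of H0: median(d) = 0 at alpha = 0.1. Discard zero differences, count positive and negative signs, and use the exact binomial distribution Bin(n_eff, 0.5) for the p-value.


Step 1: Discard zero differences. Original n = 8; n_eff = number of nonzero differences = 8.
Nonzero differences (with sign): +4, +7, -6, +6, +5, +1, +5, +8
Step 2: Count signs: positive = 7, negative = 1.
Step 3: Under H0: P(positive) = 0.5, so the number of positives S ~ Bin(8, 0.5).
Step 4: Two-sided exact p-value = sum of Bin(8,0.5) probabilities at or below the observed probability = 0.070312.
Step 5: alpha = 0.1. reject H0.

n_eff = 8, pos = 7, neg = 1, p = 0.070312, reject H0.


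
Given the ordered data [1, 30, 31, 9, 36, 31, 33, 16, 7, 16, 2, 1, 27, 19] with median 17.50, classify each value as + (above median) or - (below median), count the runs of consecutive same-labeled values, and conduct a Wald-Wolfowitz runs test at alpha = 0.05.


Step 1: Compute median = 17.50; label A = above, B = below.
Labels in order: BAABAAABBBBBAA  (n_A = 7, n_B = 7)
Step 2: Count runs R = 6.
Step 3: Under H0 (random ordering), E[R] = 2*n_A*n_B/(n_A+n_B) + 1 = 2*7*7/14 + 1 = 8.0000.
        Var[R] = 2*n_A*n_B*(2*n_A*n_B - n_A - n_B) / ((n_A+n_B)^2 * (n_A+n_B-1)) = 8232/2548 = 3.2308.
        SD[R] = 1.7974.
Step 4: Continuity-corrected z = (R + 0.5 - E[R]) / SD[R] = (6 + 0.5 - 8.0000) / 1.7974 = -0.8345.
Step 5: Two-sided p-value via normal approximation = 2*(1 - Phi(|z|)) = 0.403986.
Step 6: alpha = 0.05. fail to reject H0.

R = 6, z = -0.8345, p = 0.403986, fail to reject H0.


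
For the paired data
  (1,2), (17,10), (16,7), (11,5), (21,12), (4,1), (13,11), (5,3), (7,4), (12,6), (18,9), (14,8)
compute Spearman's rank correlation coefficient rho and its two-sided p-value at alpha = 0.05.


Step 1: Rank x and y separately (midranks; no ties here).
rank(x): 1->1, 17->10, 16->9, 11->5, 21->12, 4->2, 13->7, 5->3, 7->4, 12->6, 18->11, 14->8
rank(y): 2->2, 10->10, 7->7, 5->5, 12->12, 1->1, 11->11, 3->3, 4->4, 6->6, 9->9, 8->8
Step 2: d_i = R_x(i) - R_y(i); compute d_i^2.
  (1-2)^2=1, (10-10)^2=0, (9-7)^2=4, (5-5)^2=0, (12-12)^2=0, (2-1)^2=1, (7-11)^2=16, (3-3)^2=0, (4-4)^2=0, (6-6)^2=0, (11-9)^2=4, (8-8)^2=0
sum(d^2) = 26.
Step 3: rho = 1 - 6*26 / (12*(12^2 - 1)) = 1 - 156/1716 = 0.909091.
Step 4: Under H0, t = rho * sqrt((n-2)/(1-rho^2)) = 6.9007 ~ t(10).
Step 5: Two-sided p-value from the t-distribution with 10 df = 0.000042.
Step 6: alpha = 0.05. reject H0.

rho = 0.9091, p = 0.000042, reject H0 at alpha = 0.05.


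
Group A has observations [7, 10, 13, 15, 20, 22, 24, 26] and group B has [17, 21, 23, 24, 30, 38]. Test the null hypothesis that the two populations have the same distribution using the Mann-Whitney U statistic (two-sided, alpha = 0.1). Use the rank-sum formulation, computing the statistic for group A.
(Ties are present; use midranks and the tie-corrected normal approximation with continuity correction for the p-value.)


Step 1: Combine and sort all 14 observations; assign midranks.
sorted (value, group): (7,X), (10,X), (13,X), (15,X), (17,Y), (20,X), (21,Y), (22,X), (23,Y), (24,X), (24,Y), (26,X), (30,Y), (38,Y)
ranks: 7->1, 10->2, 13->3, 15->4, 17->5, 20->6, 21->7, 22->8, 23->9, 24->10.5, 24->10.5, 26->12, 30->13, 38->14
Step 2: Rank sum for X: R1 = 1 + 2 + 3 + 4 + 6 + 8 + 10.5 + 12 = 46.5.
Step 3: U_X = R1 - n1(n1+1)/2 = 46.5 - 8*9/2 = 46.5 - 36 = 10.5.
       U_Y = n1*n2 - U_X = 48 - 10.5 = 37.5.
Step 4: Ties are present, so use the tie-corrected normal approximation (with continuity correction) for the p-value.
Step 5: p-value = 0.092930; compare to alpha = 0.1. reject H0.

U_X = 10.5, p = 0.092930, reject H0 at alpha = 0.1.


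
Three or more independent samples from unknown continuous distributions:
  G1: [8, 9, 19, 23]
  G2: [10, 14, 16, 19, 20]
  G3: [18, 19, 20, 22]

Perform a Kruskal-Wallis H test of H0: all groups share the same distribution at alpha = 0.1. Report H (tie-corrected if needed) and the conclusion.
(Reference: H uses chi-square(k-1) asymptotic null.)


Step 1: Combine all N = 13 observations and assign midranks.
sorted (value, group, rank): (8,G1,1), (9,G1,2), (10,G2,3), (14,G2,4), (16,G2,5), (18,G3,6), (19,G1,8), (19,G2,8), (19,G3,8), (20,G2,10.5), (20,G3,10.5), (22,G3,12), (23,G1,13)
Step 2: Sum ranks within each group.
R_1 = 24 (n_1 = 4)
R_2 = 30.5 (n_2 = 5)
R_3 = 36.5 (n_3 = 4)
Step 3: H = 12/(N(N+1)) * sum(R_i^2/n_i) - 3(N+1)
     = 12/(13*14) * (24^2/4 + 30.5^2/5 + 36.5^2/4) - 3*14
     = 0.065934 * 663.112 - 42
     = 1.721703.
Step 4: Ties present; correction factor C = 1 - 30/(13^3 - 13) = 0.986264. Corrected H = 1.721703 / 0.986264 = 1.745682.
Step 5: Under H0, H ~ chi^2(2); p-value = 0.417763.
Step 6: alpha = 0.1. fail to reject H0.

H = 1.7457, df = 2, p = 0.417763, fail to reject H0.


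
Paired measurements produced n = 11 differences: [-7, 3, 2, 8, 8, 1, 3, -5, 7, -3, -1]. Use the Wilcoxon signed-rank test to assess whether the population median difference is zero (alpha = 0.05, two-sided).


Step 1: Drop any zero differences (none here) and take |d_i|.
|d| = [7, 3, 2, 8, 8, 1, 3, 5, 7, 3, 1]
Step 2: Midrank |d_i| (ties get averaged ranks).
ranks: |7|->8.5, |3|->5, |2|->3, |8|->10.5, |8|->10.5, |1|->1.5, |3|->5, |5|->7, |7|->8.5, |3|->5, |1|->1.5
Step 3: Attach original signs; sum ranks with positive sign and with negative sign.
W+ = 5 + 3 + 10.5 + 10.5 + 1.5 + 5 + 8.5 = 44
W- = 8.5 + 7 + 5 + 1.5 = 22
(Check: W+ + W- = 66 should equal n(n+1)/2 = 66.)
Step 4: Test statistic W = min(W+, W-) = 22.
Step 5: Ties in |d|, so use the tie-corrected normal approximation.
        E[W] = n(n+1)/4 = 11*12/4 = 33.
        Tie groups: |d|=1 (t=2), |d|=3 (t=3), |d|=7 (t=2), |d|=8 (t=2); sum(t^3 - t) = 42.
        Var[W] = n(n+1)(2n+1)/24 - sum(t^3-t)/48 = 3036/24 - 42/48 = 125.625.
        z = (W - E[W]) / sqrt(Var[W]) = (22 - 33) / 11.2083 = -0.9814.
        Two-sided p = 2*Phi(z) = 0.326386.
Step 6: alpha = 0.05. fail to reject H0.

W+ = 44, W- = 22, W = min = 22, p = 0.326386, fail to reject H0.


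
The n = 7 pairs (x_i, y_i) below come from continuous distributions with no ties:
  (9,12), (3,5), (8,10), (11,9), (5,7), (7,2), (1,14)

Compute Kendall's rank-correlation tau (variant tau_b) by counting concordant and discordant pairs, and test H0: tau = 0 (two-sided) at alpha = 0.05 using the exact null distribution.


Step 1: Enumerate the 21 unordered pairs (i,j) with i<j and classify each by sign(x_j-x_i) * sign(y_j-y_i).
  (1,2):dx=-6,dy=-7->C; (1,3):dx=-1,dy=-2->C; (1,4):dx=+2,dy=-3->D; (1,5):dx=-4,dy=-5->C
  (1,6):dx=-2,dy=-10->C; (1,7):dx=-8,dy=+2->D; (2,3):dx=+5,dy=+5->C; (2,4):dx=+8,dy=+4->C
  (2,5):dx=+2,dy=+2->C; (2,6):dx=+4,dy=-3->D; (2,7):dx=-2,dy=+9->D; (3,4):dx=+3,dy=-1->D
  (3,5):dx=-3,dy=-3->C; (3,6):dx=-1,dy=-8->C; (3,7):dx=-7,dy=+4->D; (4,5):dx=-6,dy=-2->C
  (4,6):dx=-4,dy=-7->C; (4,7):dx=-10,dy=+5->D; (5,6):dx=+2,dy=-5->D; (5,7):dx=-4,dy=+7->D
  (6,7):dx=-6,dy=+12->D
Step 2: C = 11, D = 10, total pairs = 21.
Step 3: tau = (C - D)/(n(n-1)/2) = (11 - 10)/21 = 0.047619.
Step 4: Exact two-sided p-value (enumerate n! = 5040 permutations of y under H0): p = 1.000000.
Step 5: alpha = 0.05. fail to reject H0.

tau_b = 0.0476 (C=11, D=10), p = 1.000000, fail to reject H0.


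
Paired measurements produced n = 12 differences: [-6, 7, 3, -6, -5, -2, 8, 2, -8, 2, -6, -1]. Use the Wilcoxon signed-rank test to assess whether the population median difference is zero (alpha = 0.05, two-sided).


Step 1: Drop any zero differences (none here) and take |d_i|.
|d| = [6, 7, 3, 6, 5, 2, 8, 2, 8, 2, 6, 1]
Step 2: Midrank |d_i| (ties get averaged ranks).
ranks: |6|->8, |7|->10, |3|->5, |6|->8, |5|->6, |2|->3, |8|->11.5, |2|->3, |8|->11.5, |2|->3, |6|->8, |1|->1
Step 3: Attach original signs; sum ranks with positive sign and with negative sign.
W+ = 10 + 5 + 11.5 + 3 + 3 = 32.5
W- = 8 + 8 + 6 + 3 + 11.5 + 8 + 1 = 45.5
(Check: W+ + W- = 78 should equal n(n+1)/2 = 78.)
Step 4: Test statistic W = min(W+, W-) = 32.5.
Step 5: Ties in |d|, so use the tie-corrected normal approximation.
        E[W] = n(n+1)/4 = 12*13/4 = 39.
        Tie groups: |d|=2 (t=3), |d|=6 (t=3), |d|=8 (t=2); sum(t^3 - t) = 54.
        Var[W] = n(n+1)(2n+1)/24 - sum(t^3-t)/48 = 3900/24 - 54/48 = 161.375.
        z = (W - E[W]) / sqrt(Var[W]) = (32.5 - 39) / 12.7033 = -0.5117.
        Two-sided p = 2*Phi(z) = 0.608878.
Step 6: alpha = 0.05. fail to reject H0.

W+ = 32.5, W- = 45.5, W = min = 32.5, p = 0.608878, fail to reject H0.


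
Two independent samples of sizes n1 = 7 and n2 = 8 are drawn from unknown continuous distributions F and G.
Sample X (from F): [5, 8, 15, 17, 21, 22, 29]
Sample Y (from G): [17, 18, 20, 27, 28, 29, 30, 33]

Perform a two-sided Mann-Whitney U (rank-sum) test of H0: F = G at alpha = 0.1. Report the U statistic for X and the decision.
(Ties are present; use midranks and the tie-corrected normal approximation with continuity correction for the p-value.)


Step 1: Combine and sort all 15 observations; assign midranks.
sorted (value, group): (5,X), (8,X), (15,X), (17,X), (17,Y), (18,Y), (20,Y), (21,X), (22,X), (27,Y), (28,Y), (29,X), (29,Y), (30,Y), (33,Y)
ranks: 5->1, 8->2, 15->3, 17->4.5, 17->4.5, 18->6, 20->7, 21->8, 22->9, 27->10, 28->11, 29->12.5, 29->12.5, 30->14, 33->15
Step 2: Rank sum for X: R1 = 1 + 2 + 3 + 4.5 + 8 + 9 + 12.5 = 40.
Step 3: U_X = R1 - n1(n1+1)/2 = 40 - 7*8/2 = 40 - 28 = 12.
       U_Y = n1*n2 - U_X = 56 - 12 = 44.
Step 4: Ties are present, so use the tie-corrected normal approximation (with continuity correction) for the p-value.
Step 5: p-value = 0.072337; compare to alpha = 0.1. reject H0.

U_X = 12, p = 0.072337, reject H0 at alpha = 0.1.


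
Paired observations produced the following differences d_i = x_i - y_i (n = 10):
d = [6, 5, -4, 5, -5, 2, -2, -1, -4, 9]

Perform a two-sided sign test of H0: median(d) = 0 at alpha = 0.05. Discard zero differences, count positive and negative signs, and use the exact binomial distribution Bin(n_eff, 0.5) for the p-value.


Step 1: Discard zero differences. Original n = 10; n_eff = number of nonzero differences = 10.
Nonzero differences (with sign): +6, +5, -4, +5, -5, +2, -2, -1, -4, +9
Step 2: Count signs: positive = 5, negative = 5.
Step 3: Under H0: P(positive) = 0.5, so the number of positives S ~ Bin(10, 0.5).
Step 4: Two-sided exact p-value = sum of Bin(10,0.5) probabilities at or below the observed probability = 1.000000.
Step 5: alpha = 0.05. fail to reject H0.

n_eff = 10, pos = 5, neg = 5, p = 1.000000, fail to reject H0.


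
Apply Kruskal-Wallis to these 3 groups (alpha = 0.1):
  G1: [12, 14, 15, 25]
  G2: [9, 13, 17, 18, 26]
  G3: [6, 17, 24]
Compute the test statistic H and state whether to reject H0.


Step 1: Combine all N = 12 observations and assign midranks.
sorted (value, group, rank): (6,G3,1), (9,G2,2), (12,G1,3), (13,G2,4), (14,G1,5), (15,G1,6), (17,G2,7.5), (17,G3,7.5), (18,G2,9), (24,G3,10), (25,G1,11), (26,G2,12)
Step 2: Sum ranks within each group.
R_1 = 25 (n_1 = 4)
R_2 = 34.5 (n_2 = 5)
R_3 = 18.5 (n_3 = 3)
Step 3: H = 12/(N(N+1)) * sum(R_i^2/n_i) - 3(N+1)
     = 12/(12*13) * (25^2/4 + 34.5^2/5 + 18.5^2/3) - 3*13
     = 0.076923 * 508.383 - 39
     = 0.106410.
Step 4: Ties present; correction factor C = 1 - 6/(12^3 - 12) = 0.996503. Corrected H = 0.106410 / 0.996503 = 0.106784.
Step 5: Under H0, H ~ chi^2(2); p-value = 0.948008.
Step 6: alpha = 0.1. fail to reject H0.

H = 0.1068, df = 2, p = 0.948008, fail to reject H0.


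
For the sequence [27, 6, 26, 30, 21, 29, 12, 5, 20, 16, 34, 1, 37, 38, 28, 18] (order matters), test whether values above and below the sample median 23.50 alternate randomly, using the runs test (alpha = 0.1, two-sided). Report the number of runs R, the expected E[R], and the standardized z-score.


Step 1: Compute median = 23.50; label A = above, B = below.
Labels in order: ABAABABBBBABAAAB  (n_A = 8, n_B = 8)
Step 2: Count runs R = 10.
Step 3: Under H0 (random ordering), E[R] = 2*n_A*n_B/(n_A+n_B) + 1 = 2*8*8/16 + 1 = 9.0000.
        Var[R] = 2*n_A*n_B*(2*n_A*n_B - n_A - n_B) / ((n_A+n_B)^2 * (n_A+n_B-1)) = 14336/3840 = 3.7333.
        SD[R] = 1.9322.
Step 4: Continuity-corrected z = (R - 0.5 - E[R]) / SD[R] = (10 - 0.5 - 9.0000) / 1.9322 = 0.2588.
Step 5: Two-sided p-value via normal approximation = 2*(1 - Phi(|z|)) = 0.795809.
Step 6: alpha = 0.1. fail to reject H0.

R = 10, z = 0.2588, p = 0.795809, fail to reject H0.


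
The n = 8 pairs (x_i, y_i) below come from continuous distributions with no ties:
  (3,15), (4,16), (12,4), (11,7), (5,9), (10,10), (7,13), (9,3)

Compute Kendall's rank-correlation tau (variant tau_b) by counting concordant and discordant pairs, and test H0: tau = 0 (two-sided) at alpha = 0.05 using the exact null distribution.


Step 1: Enumerate the 28 unordered pairs (i,j) with i<j and classify each by sign(x_j-x_i) * sign(y_j-y_i).
  (1,2):dx=+1,dy=+1->C; (1,3):dx=+9,dy=-11->D; (1,4):dx=+8,dy=-8->D; (1,5):dx=+2,dy=-6->D
  (1,6):dx=+7,dy=-5->D; (1,7):dx=+4,dy=-2->D; (1,8):dx=+6,dy=-12->D; (2,3):dx=+8,dy=-12->D
  (2,4):dx=+7,dy=-9->D; (2,5):dx=+1,dy=-7->D; (2,6):dx=+6,dy=-6->D; (2,7):dx=+3,dy=-3->D
  (2,8):dx=+5,dy=-13->D; (3,4):dx=-1,dy=+3->D; (3,5):dx=-7,dy=+5->D; (3,6):dx=-2,dy=+6->D
  (3,7):dx=-5,dy=+9->D; (3,8):dx=-3,dy=-1->C; (4,5):dx=-6,dy=+2->D; (4,6):dx=-1,dy=+3->D
  (4,7):dx=-4,dy=+6->D; (4,8):dx=-2,dy=-4->C; (5,6):dx=+5,dy=+1->C; (5,7):dx=+2,dy=+4->C
  (5,8):dx=+4,dy=-6->D; (6,7):dx=-3,dy=+3->D; (6,8):dx=-1,dy=-7->C; (7,8):dx=+2,dy=-10->D
Step 2: C = 6, D = 22, total pairs = 28.
Step 3: tau = (C - D)/(n(n-1)/2) = (6 - 22)/28 = -0.571429.
Step 4: Exact two-sided p-value (enumerate n! = 40320 permutations of y under H0): p = 0.061012.
Step 5: alpha = 0.05. fail to reject H0.

tau_b = -0.5714 (C=6, D=22), p = 0.061012, fail to reject H0.


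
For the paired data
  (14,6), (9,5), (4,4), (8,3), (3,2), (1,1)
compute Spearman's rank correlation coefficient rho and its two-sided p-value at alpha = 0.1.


Step 1: Rank x and y separately (midranks; no ties here).
rank(x): 14->6, 9->5, 4->3, 8->4, 3->2, 1->1
rank(y): 6->6, 5->5, 4->4, 3->3, 2->2, 1->1
Step 2: d_i = R_x(i) - R_y(i); compute d_i^2.
  (6-6)^2=0, (5-5)^2=0, (3-4)^2=1, (4-3)^2=1, (2-2)^2=0, (1-1)^2=0
sum(d^2) = 2.
Step 3: rho = 1 - 6*2 / (6*(6^2 - 1)) = 1 - 12/210 = 0.942857.
Step 4: Under H0, t = rho * sqrt((n-2)/(1-rho^2)) = 5.6595 ~ t(4).
Step 5: Two-sided p-value from the t-distribution with 4 df = 0.004805.
Step 6: alpha = 0.1. reject H0.

rho = 0.9429, p = 0.004805, reject H0 at alpha = 0.1.


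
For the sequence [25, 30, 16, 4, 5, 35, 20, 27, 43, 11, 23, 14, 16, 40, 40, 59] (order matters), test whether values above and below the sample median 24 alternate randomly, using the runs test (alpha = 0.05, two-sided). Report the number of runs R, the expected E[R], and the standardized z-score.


Step 1: Compute median = 24; label A = above, B = below.
Labels in order: AABBBABAABBBBAAA  (n_A = 8, n_B = 8)
Step 2: Count runs R = 7.
Step 3: Under H0 (random ordering), E[R] = 2*n_A*n_B/(n_A+n_B) + 1 = 2*8*8/16 + 1 = 9.0000.
        Var[R] = 2*n_A*n_B*(2*n_A*n_B - n_A - n_B) / ((n_A+n_B)^2 * (n_A+n_B-1)) = 14336/3840 = 3.7333.
        SD[R] = 1.9322.
Step 4: Continuity-corrected z = (R + 0.5 - E[R]) / SD[R] = (7 + 0.5 - 9.0000) / 1.9322 = -0.7763.
Step 5: Two-sided p-value via normal approximation = 2*(1 - Phi(|z|)) = 0.437558.
Step 6: alpha = 0.05. fail to reject H0.

R = 7, z = -0.7763, p = 0.437558, fail to reject H0.


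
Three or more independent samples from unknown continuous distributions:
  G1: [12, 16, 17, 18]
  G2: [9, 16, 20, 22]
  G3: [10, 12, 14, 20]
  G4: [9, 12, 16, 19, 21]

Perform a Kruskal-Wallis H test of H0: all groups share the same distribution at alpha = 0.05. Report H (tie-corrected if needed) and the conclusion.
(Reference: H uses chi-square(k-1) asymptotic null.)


Step 1: Combine all N = 17 observations and assign midranks.
sorted (value, group, rank): (9,G2,1.5), (9,G4,1.5), (10,G3,3), (12,G1,5), (12,G3,5), (12,G4,5), (14,G3,7), (16,G1,9), (16,G2,9), (16,G4,9), (17,G1,11), (18,G1,12), (19,G4,13), (20,G2,14.5), (20,G3,14.5), (21,G4,16), (22,G2,17)
Step 2: Sum ranks within each group.
R_1 = 37 (n_1 = 4)
R_2 = 42 (n_2 = 4)
R_3 = 29.5 (n_3 = 4)
R_4 = 44.5 (n_4 = 5)
Step 3: H = 12/(N(N+1)) * sum(R_i^2/n_i) - 3(N+1)
     = 12/(17*18) * (37^2/4 + 42^2/4 + 29.5^2/4 + 44.5^2/5) - 3*18
     = 0.039216 * 1396.86 - 54
     = 0.778922.
Step 4: Ties present; correction factor C = 1 - 60/(17^3 - 17) = 0.987745. Corrected H = 0.778922 / 0.987745 = 0.788586.
Step 5: Under H0, H ~ chi^2(3); p-value = 0.852195.
Step 6: alpha = 0.05. fail to reject H0.

H = 0.7886, df = 3, p = 0.852195, fail to reject H0.


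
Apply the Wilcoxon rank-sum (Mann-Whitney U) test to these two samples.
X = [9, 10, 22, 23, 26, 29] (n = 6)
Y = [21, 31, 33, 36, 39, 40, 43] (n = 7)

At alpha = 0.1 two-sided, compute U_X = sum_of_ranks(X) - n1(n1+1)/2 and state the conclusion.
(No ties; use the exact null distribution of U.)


Step 1: Combine and sort all 13 observations; assign midranks.
sorted (value, group): (9,X), (10,X), (21,Y), (22,X), (23,X), (26,X), (29,X), (31,Y), (33,Y), (36,Y), (39,Y), (40,Y), (43,Y)
ranks: 9->1, 10->2, 21->3, 22->4, 23->5, 26->6, 29->7, 31->8, 33->9, 36->10, 39->11, 40->12, 43->13
Step 2: Rank sum for X: R1 = 1 + 2 + 4 + 5 + 6 + 7 = 25.
Step 3: U_X = R1 - n1(n1+1)/2 = 25 - 6*7/2 = 25 - 21 = 4.
       U_Y = n1*n2 - U_X = 42 - 4 = 38.
Step 4: No ties, so the exact null distribution of U (based on enumerating the C(13,6) = 1716 equally likely rank assignments) gives the two-sided p-value.
Step 5: p-value = 0.013986; compare to alpha = 0.1. reject H0.

U_X = 4, p = 0.013986, reject H0 at alpha = 0.1.


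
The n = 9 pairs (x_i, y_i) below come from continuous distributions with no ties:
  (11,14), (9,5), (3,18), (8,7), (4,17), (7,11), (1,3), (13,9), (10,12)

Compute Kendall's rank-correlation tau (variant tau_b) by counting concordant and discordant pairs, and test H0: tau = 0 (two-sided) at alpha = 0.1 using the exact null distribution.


Step 1: Enumerate the 36 unordered pairs (i,j) with i<j and classify each by sign(x_j-x_i) * sign(y_j-y_i).
  (1,2):dx=-2,dy=-9->C; (1,3):dx=-8,dy=+4->D; (1,4):dx=-3,dy=-7->C; (1,5):dx=-7,dy=+3->D
  (1,6):dx=-4,dy=-3->C; (1,7):dx=-10,dy=-11->C; (1,8):dx=+2,dy=-5->D; (1,9):dx=-1,dy=-2->C
  (2,3):dx=-6,dy=+13->D; (2,4):dx=-1,dy=+2->D; (2,5):dx=-5,dy=+12->D; (2,6):dx=-2,dy=+6->D
  (2,7):dx=-8,dy=-2->C; (2,8):dx=+4,dy=+4->C; (2,9):dx=+1,dy=+7->C; (3,4):dx=+5,dy=-11->D
  (3,5):dx=+1,dy=-1->D; (3,6):dx=+4,dy=-7->D; (3,7):dx=-2,dy=-15->C; (3,8):dx=+10,dy=-9->D
  (3,9):dx=+7,dy=-6->D; (4,5):dx=-4,dy=+10->D; (4,6):dx=-1,dy=+4->D; (4,7):dx=-7,dy=-4->C
  (4,8):dx=+5,dy=+2->C; (4,9):dx=+2,dy=+5->C; (5,6):dx=+3,dy=-6->D; (5,7):dx=-3,dy=-14->C
  (5,8):dx=+9,dy=-8->D; (5,9):dx=+6,dy=-5->D; (6,7):dx=-6,dy=-8->C; (6,8):dx=+6,dy=-2->D
  (6,9):dx=+3,dy=+1->C; (7,8):dx=+12,dy=+6->C; (7,9):dx=+9,dy=+9->C; (8,9):dx=-3,dy=+3->D
Step 2: C = 17, D = 19, total pairs = 36.
Step 3: tau = (C - D)/(n(n-1)/2) = (17 - 19)/36 = -0.055556.
Step 4: Exact two-sided p-value (enumerate n! = 362880 permutations of y under H0): p = 0.919455.
Step 5: alpha = 0.1. fail to reject H0.

tau_b = -0.0556 (C=17, D=19), p = 0.919455, fail to reject H0.


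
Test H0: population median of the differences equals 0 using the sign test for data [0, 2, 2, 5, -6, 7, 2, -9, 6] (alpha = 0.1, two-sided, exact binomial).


Step 1: Discard zero differences. Original n = 9; n_eff = number of nonzero differences = 8.
Nonzero differences (with sign): +2, +2, +5, -6, +7, +2, -9, +6
Step 2: Count signs: positive = 6, negative = 2.
Step 3: Under H0: P(positive) = 0.5, so the number of positives S ~ Bin(8, 0.5).
Step 4: Two-sided exact p-value = sum of Bin(8,0.5) probabilities at or below the observed probability = 0.289062.
Step 5: alpha = 0.1. fail to reject H0.

n_eff = 8, pos = 6, neg = 2, p = 0.289062, fail to reject H0.


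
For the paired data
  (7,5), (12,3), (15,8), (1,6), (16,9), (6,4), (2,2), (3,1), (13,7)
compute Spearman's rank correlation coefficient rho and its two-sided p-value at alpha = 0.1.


Step 1: Rank x and y separately (midranks; no ties here).
rank(x): 7->5, 12->6, 15->8, 1->1, 16->9, 6->4, 2->2, 3->3, 13->7
rank(y): 5->5, 3->3, 8->8, 6->6, 9->9, 4->4, 2->2, 1->1, 7->7
Step 2: d_i = R_x(i) - R_y(i); compute d_i^2.
  (5-5)^2=0, (6-3)^2=9, (8-8)^2=0, (1-6)^2=25, (9-9)^2=0, (4-4)^2=0, (2-2)^2=0, (3-1)^2=4, (7-7)^2=0
sum(d^2) = 38.
Step 3: rho = 1 - 6*38 / (9*(9^2 - 1)) = 1 - 228/720 = 0.683333.
Step 4: Under H0, t = rho * sqrt((n-2)/(1-rho^2)) = 2.4763 ~ t(7).
Step 5: Two-sided p-value from the t-distribution with 7 df = 0.042442.
Step 6: alpha = 0.1. reject H0.

rho = 0.6833, p = 0.042442, reject H0 at alpha = 0.1.


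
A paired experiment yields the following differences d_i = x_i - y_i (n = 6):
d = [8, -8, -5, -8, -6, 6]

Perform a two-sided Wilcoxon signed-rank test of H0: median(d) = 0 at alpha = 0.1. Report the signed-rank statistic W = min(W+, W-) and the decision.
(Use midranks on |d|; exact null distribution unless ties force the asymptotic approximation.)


Step 1: Drop any zero differences (none here) and take |d_i|.
|d| = [8, 8, 5, 8, 6, 6]
Step 2: Midrank |d_i| (ties get averaged ranks).
ranks: |8|->5, |8|->5, |5|->1, |8|->5, |6|->2.5, |6|->2.5
Step 3: Attach original signs; sum ranks with positive sign and with negative sign.
W+ = 5 + 2.5 = 7.5
W- = 5 + 1 + 5 + 2.5 = 13.5
(Check: W+ + W- = 21 should equal n(n+1)/2 = 21.)
Step 4: Test statistic W = min(W+, W-) = 7.5.
Step 5: Ties in |d|, so use the tie-corrected normal approximation.
        E[W] = n(n+1)/4 = 6*7/4 = 10.5.
        Tie groups: |d|=6 (t=2), |d|=8 (t=3); sum(t^3 - t) = 30.
        Var[W] = n(n+1)(2n+1)/24 - sum(t^3-t)/48 = 546/24 - 30/48 = 22.125.
        z = (W - E[W]) / sqrt(Var[W]) = (7.5 - 10.5) / 4.7037 = -0.6378.
        Two-sided p = 2*Phi(z) = 0.523609.
Step 6: alpha = 0.1. fail to reject H0.

W+ = 7.5, W- = 13.5, W = min = 7.5, p = 0.523609, fail to reject H0.
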